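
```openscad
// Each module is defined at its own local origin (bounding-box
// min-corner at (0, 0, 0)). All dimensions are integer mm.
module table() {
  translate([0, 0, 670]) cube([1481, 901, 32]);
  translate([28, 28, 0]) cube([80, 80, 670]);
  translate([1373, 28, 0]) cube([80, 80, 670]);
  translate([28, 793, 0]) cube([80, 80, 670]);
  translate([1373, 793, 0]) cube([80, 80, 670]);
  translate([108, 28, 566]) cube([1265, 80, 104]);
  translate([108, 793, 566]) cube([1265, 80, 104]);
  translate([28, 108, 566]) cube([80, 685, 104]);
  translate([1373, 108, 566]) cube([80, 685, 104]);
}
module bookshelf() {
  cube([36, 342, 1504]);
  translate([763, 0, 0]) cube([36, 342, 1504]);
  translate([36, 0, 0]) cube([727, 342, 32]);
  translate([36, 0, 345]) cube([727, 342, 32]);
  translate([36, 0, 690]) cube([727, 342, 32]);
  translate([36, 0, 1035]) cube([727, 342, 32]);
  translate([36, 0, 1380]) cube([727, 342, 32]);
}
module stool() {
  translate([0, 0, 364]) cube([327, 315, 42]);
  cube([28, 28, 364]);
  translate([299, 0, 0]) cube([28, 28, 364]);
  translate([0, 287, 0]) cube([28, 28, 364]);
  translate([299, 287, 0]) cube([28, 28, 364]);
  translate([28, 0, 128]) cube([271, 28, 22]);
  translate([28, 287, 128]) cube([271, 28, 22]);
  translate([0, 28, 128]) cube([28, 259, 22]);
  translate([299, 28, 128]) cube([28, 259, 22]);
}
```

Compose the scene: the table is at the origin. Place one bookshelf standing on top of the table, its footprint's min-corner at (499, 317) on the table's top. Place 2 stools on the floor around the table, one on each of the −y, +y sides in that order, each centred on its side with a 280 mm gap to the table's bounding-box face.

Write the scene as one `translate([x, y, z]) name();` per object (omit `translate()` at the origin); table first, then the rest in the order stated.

table();
translate([499, 317, 702]) bookshelf();
translate([577, -595, 0]) stool();
translate([577, 1181, 0]) stool();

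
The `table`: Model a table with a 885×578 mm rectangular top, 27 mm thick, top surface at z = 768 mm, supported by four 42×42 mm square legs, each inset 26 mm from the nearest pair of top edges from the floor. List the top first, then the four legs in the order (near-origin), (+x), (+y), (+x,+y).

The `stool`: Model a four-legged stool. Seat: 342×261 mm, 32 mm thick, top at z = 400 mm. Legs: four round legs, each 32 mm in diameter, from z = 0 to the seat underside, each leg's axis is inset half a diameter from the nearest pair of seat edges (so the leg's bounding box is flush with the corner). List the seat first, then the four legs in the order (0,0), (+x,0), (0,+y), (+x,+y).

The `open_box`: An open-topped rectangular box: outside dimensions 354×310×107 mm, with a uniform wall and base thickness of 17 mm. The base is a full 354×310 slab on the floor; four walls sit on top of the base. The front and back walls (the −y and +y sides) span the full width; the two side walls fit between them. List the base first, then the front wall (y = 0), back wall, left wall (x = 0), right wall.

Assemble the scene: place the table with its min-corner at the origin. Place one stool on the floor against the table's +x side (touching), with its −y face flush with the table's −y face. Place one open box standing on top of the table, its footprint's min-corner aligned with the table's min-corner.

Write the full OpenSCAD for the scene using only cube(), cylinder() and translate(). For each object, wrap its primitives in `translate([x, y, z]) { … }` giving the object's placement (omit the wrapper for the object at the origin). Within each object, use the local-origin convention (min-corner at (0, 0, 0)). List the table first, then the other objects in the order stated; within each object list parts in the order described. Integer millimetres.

translate([0, 0, 741]) cube([885, 578, 27]);
translate([26, 26, 0]) cube([42, 42, 741]);
translate([817, 26, 0]) cube([42, 42, 741]);
translate([26, 510, 0]) cube([42, 42, 741]);
translate([817, 510, 0]) cube([42, 42, 741]);
translate([885, 0, 0]) {
  translate([0, 0, 368]) cube([342, 261, 32]);
  translate([16, 16, 0]) cylinder(h = 368, r = 16);
  translate([326, 16, 0]) cylinder(h = 368, r = 16);
  translate([16, 245, 0]) cylinder(h = 368, r = 16);
  translate([326, 245, 0]) cylinder(h = 368, r = 16);
}
translate([0, 0, 768]) {
  cube([354, 310, 17]);
  translate([0, 0, 17]) cube([354, 17, 90]);
  translate([0, 293, 17]) cube([354, 17, 90]);
  translate([0, 17, 17]) cube([17, 276, 90]);
  translate([337, 17, 17]) cube([17, 276, 90]);
}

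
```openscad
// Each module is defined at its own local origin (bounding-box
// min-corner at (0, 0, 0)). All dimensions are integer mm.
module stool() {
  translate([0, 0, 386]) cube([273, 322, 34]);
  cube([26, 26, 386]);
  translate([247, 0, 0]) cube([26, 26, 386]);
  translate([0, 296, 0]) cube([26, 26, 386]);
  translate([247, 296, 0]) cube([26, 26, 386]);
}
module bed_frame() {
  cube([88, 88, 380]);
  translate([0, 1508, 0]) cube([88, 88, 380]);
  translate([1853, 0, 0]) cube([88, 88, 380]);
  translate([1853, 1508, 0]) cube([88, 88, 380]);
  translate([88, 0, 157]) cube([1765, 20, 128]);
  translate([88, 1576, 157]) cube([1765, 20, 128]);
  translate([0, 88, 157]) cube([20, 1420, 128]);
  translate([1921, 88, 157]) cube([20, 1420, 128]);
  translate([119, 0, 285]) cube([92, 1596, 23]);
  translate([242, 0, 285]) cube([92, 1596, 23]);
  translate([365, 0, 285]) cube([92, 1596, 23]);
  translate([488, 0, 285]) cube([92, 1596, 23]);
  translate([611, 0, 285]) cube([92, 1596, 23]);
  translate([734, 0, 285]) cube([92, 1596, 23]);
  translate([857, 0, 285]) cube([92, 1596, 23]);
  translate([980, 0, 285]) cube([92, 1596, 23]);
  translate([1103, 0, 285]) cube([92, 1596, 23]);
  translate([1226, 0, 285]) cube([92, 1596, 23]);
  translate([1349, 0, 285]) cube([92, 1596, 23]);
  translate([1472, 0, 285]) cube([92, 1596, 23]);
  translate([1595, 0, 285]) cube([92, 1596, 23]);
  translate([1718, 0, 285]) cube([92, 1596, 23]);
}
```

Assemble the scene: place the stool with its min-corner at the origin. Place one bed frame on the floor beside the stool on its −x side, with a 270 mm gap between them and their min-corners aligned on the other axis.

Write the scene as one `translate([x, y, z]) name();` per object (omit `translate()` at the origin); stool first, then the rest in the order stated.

stool();
translate([-2211, 0, 0]) bed_frame();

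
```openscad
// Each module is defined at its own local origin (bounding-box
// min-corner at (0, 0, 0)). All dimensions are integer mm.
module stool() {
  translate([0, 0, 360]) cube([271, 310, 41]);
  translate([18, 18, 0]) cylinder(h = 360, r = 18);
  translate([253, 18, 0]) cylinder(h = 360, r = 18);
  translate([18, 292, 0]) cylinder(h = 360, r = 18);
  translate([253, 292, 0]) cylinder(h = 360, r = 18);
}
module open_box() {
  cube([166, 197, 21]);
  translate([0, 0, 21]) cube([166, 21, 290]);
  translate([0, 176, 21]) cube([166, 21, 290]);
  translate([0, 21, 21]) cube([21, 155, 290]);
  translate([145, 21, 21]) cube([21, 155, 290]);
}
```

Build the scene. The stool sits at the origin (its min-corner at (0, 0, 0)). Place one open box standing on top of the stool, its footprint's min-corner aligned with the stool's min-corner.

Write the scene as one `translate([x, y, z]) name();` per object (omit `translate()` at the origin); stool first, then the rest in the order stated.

stool();
translate([0, 0, 401]) open_box();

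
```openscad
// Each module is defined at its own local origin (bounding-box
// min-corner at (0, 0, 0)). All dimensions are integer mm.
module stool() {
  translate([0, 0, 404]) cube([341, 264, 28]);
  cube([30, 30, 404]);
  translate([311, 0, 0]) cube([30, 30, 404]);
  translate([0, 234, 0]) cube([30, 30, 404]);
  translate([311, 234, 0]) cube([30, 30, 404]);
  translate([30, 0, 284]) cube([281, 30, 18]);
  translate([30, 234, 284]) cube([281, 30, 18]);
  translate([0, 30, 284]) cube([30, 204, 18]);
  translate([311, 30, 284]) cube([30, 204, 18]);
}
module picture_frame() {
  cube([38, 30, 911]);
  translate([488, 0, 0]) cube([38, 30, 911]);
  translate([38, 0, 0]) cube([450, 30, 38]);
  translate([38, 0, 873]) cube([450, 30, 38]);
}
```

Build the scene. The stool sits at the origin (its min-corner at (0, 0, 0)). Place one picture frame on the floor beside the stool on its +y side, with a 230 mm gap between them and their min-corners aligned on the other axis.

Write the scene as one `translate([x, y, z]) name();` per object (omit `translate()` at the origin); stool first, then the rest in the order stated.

stool();
translate([0, 494, 0]) picture_frame();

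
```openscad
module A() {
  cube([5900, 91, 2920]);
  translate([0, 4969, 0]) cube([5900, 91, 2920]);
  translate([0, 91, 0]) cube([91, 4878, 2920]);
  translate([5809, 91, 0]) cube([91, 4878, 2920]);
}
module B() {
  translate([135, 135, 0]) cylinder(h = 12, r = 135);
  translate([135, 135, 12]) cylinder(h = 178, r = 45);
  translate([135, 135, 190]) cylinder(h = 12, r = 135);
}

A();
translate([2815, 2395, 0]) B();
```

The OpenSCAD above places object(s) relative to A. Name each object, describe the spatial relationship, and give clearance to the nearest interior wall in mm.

A is a house frame. B is a spool. The spool sits inside the house frame, centred. The clearance to the nearest interior wall is 2304 mm.

Clearances: x = 2724, y = 2304; minimum 2304 mm.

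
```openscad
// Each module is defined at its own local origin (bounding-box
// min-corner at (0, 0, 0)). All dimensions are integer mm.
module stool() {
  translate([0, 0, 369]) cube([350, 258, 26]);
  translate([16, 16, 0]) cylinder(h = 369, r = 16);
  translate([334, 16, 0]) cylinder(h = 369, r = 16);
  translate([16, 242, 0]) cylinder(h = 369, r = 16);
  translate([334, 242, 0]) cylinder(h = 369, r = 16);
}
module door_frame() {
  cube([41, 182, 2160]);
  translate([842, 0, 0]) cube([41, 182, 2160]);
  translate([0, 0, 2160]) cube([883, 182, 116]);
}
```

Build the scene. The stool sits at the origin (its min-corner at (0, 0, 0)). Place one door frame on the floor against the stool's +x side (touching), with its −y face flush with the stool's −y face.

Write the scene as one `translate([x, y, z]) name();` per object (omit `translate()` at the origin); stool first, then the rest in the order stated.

stool();
translate([350, 0, 0]) door_frame();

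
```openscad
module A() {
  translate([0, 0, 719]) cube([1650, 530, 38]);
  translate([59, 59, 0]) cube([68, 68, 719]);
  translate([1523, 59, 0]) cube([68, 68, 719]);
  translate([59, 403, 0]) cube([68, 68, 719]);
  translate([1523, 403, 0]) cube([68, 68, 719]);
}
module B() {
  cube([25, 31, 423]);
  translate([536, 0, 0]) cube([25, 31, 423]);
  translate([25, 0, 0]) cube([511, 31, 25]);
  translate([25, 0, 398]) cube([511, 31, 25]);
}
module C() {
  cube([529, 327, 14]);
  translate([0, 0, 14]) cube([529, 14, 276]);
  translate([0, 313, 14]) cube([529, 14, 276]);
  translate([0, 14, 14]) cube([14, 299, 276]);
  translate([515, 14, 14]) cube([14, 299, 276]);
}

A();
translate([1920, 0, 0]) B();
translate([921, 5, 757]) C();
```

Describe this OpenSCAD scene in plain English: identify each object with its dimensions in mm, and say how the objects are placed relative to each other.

A is a rectangular dining table. The top is 1650×530×38 mm with its upper surface at z = 757 mm. It stands on four 68×68 mm square legs, each inset 59 mm from the nearest pair of top edges, running from the floor to the underside of the top.

B is a rectangular picture frame lying in the x–z plane (depth along y). The opening is 511 mm wide (x) by 373 mm tall (z), surrounded by a border 25 mm wide on all four sides. The frame is 31 mm deep and is made of two full-height vertical stiles with two horizontal rails fitted between them.

C is an open-topped rectangular box: outside dimensions 529×327×290 mm, with a uniform wall and base thickness of 14 mm. The base is a full 529×327 slab on the floor; four walls sit on top of the base. The front and back walls (the −y and +y sides) span the full width; the two side walls fit between them.

The picture frame is on the floor beside the table on its +x side. The open box is on top of the table.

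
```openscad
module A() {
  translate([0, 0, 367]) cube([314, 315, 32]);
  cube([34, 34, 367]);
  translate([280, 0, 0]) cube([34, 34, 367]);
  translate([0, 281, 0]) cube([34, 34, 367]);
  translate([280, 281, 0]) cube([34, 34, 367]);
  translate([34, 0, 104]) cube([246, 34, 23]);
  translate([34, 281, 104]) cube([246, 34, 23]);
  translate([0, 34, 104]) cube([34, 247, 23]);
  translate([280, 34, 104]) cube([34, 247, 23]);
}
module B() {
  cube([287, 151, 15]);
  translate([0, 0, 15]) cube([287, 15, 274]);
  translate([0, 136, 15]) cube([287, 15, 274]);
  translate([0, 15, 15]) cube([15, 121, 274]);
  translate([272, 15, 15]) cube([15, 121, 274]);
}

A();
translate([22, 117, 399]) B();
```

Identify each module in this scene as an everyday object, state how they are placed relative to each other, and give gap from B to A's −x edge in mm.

The open box's min-x is at 22; the stool's min-x is 0; gap = 22 mm.

A is a stool. B is an open box. The open box is on top of the stool. The gap from the open box to the stool's −x edge is 22 mm.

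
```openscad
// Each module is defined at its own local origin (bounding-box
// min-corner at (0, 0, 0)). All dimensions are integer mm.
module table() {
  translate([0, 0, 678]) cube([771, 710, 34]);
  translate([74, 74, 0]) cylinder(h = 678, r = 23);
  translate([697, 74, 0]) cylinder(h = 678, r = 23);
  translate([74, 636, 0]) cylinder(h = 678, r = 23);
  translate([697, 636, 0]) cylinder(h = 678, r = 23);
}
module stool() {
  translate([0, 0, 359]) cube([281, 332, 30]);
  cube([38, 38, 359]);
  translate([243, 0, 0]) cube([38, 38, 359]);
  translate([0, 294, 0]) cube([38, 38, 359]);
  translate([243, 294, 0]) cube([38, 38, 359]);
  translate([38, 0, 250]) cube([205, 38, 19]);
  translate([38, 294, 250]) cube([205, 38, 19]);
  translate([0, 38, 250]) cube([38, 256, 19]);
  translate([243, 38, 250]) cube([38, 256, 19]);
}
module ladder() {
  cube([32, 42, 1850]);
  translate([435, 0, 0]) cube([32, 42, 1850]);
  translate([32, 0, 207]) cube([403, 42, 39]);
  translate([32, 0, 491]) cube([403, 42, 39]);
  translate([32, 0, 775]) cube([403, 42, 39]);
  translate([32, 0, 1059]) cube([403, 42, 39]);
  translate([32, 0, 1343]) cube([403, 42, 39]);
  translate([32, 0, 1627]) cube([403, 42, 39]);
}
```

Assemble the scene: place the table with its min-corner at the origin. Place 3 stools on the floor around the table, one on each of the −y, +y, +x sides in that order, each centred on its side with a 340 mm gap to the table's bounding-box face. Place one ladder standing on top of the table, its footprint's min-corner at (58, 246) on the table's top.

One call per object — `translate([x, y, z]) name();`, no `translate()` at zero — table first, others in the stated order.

table();
translate([245, -672, 0]) stool();
translate([245, 1050, 0]) stool();
translate([1111, 189, 0]) stool();
translate([58, 246, 712]) ladder();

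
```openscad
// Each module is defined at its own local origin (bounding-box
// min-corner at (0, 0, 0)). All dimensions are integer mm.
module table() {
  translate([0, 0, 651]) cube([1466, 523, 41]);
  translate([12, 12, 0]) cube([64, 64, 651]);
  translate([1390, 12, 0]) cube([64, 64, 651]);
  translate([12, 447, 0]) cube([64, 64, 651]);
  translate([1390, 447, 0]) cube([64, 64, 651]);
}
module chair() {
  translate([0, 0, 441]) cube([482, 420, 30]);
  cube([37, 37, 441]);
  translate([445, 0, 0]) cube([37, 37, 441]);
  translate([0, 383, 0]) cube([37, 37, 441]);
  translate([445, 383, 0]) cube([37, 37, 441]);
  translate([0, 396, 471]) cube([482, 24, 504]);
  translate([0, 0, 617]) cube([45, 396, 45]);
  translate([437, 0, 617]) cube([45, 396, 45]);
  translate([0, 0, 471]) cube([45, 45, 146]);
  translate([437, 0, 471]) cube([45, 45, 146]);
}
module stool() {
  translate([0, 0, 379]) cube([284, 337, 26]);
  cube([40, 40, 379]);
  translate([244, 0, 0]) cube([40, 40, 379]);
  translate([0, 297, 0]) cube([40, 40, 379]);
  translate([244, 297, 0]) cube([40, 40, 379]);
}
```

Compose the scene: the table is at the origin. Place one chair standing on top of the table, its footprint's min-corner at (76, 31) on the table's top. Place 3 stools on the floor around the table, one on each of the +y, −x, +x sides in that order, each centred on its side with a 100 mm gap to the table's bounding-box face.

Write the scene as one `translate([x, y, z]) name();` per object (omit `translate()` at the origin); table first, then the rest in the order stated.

table();
translate([76, 31, 692]) chair();
translate([591, 623, 0]) stool();
translate([-384, 93, 0]) stool();
translate([1566, 93, 0]) stool();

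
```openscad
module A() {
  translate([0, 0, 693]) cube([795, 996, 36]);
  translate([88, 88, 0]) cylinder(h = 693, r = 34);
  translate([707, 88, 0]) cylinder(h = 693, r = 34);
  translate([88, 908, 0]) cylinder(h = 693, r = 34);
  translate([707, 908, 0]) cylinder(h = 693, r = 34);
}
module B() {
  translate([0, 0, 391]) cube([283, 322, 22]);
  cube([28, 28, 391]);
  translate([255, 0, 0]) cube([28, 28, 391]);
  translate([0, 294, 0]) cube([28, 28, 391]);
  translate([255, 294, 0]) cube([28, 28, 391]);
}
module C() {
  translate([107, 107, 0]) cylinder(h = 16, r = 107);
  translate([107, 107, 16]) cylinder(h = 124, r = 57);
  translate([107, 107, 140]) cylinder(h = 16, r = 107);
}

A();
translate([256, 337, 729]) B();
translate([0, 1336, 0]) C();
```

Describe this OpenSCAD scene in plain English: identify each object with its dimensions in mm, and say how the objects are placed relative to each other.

A is a table with a 795×996 mm rectangular top, 36 mm thick, top surface at z = 729 mm, supported by four round legs of 68 mm diameter, each leg's bounding box inset 54 mm from the nearest pair of top edges, running from the floor.

B is a simple wooden stool: a rectangular seat 283 mm (x) by 322 mm (y), 22 mm thick, top face at z = 413 mm, on four square legs, each 28×28 mm in cross-section. The legs rest on z = 0, each flush with a corner of the seat.

C is a spool: two coaxial disc flanges of radius 107 mm and thickness 16 mm, joined by a core cylinder of radius 57 mm and height 124 mm. The lower flange rests on z = 0 and the three cylinders share a vertical axis.

The stool is on top of the table, centred. The spool is on the floor beside the table on its +y side.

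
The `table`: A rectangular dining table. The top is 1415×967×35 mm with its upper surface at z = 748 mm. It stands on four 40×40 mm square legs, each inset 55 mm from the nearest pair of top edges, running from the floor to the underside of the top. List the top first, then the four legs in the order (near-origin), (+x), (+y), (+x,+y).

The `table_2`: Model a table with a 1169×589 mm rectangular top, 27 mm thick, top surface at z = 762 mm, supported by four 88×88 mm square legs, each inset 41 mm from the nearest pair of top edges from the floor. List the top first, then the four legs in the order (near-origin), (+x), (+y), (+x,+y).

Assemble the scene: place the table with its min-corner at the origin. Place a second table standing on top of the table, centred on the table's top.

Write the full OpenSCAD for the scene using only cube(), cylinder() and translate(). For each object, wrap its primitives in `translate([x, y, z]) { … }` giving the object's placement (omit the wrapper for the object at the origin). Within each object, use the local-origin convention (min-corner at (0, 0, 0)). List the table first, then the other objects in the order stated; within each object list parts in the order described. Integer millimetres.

translate([0, 0, 713]) cube([1415, 967, 35]);
translate([55, 55, 0]) cube([40, 40, 713]);
translate([1320, 55, 0]) cube([40, 40, 713]);
translate([55, 872, 0]) cube([40, 40, 713]);
translate([1320, 872, 0]) cube([40, 40, 713]);
translate([123, 189, 748]) {
  translate([0, 0, 735]) cube([1169, 589, 27]);
  translate([41, 41, 0]) cube([88, 88, 735]);
  translate([1040, 41, 0]) cube([88, 88, 735]);
  translate([41, 460, 0]) cube([88, 88, 735]);
  translate([1040, 460, 0]) cube([88, 88, 735]);
}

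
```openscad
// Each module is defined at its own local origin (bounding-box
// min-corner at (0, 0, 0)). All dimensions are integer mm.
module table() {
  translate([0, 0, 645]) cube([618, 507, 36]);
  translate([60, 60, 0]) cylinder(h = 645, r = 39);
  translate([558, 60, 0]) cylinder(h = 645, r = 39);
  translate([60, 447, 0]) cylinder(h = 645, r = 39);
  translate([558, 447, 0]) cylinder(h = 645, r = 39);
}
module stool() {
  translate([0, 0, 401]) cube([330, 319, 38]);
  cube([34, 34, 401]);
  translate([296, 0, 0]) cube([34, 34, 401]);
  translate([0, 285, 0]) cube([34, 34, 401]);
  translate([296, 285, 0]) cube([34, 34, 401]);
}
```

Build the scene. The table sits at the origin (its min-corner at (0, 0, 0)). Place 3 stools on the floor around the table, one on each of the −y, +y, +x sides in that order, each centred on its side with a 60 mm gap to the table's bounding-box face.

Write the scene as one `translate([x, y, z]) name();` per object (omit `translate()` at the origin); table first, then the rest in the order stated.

table();
translate([144, -379, 0]) stool();
translate([144, 567, 0]) stool();
translate([678, 94, 0]) stool();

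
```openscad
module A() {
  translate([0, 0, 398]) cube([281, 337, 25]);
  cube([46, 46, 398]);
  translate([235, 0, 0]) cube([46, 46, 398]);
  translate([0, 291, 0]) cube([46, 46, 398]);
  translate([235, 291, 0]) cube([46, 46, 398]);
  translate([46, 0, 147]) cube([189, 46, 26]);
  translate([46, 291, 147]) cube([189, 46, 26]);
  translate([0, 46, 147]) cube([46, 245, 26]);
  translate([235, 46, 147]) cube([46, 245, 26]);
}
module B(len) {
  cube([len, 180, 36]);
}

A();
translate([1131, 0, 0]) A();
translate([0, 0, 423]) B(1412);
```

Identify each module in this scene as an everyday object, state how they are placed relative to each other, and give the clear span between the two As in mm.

A is a stool. B is a beam. A beam spans the tops of two stools. The clear span between the two stools is 850 mm.

Second stool starts at x = 1131; first ends at x = 281; clear span = 1131 − 281 = 850 mm.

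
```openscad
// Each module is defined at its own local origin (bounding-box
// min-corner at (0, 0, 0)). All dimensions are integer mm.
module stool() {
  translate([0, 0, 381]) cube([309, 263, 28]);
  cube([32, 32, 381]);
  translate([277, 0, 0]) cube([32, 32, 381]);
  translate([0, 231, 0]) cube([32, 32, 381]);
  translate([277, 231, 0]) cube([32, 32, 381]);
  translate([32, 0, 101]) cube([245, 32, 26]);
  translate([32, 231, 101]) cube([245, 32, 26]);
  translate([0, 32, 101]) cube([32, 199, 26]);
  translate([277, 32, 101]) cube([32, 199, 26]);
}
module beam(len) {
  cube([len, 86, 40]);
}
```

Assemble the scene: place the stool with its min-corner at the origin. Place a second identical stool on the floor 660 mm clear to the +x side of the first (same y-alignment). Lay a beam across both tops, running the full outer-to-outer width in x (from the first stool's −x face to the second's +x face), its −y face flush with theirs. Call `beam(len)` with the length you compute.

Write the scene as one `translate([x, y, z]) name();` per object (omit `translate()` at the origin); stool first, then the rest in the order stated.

stool();
translate([969, 0, 0]) stool();
translate([0, 0, 409]) beam(1278);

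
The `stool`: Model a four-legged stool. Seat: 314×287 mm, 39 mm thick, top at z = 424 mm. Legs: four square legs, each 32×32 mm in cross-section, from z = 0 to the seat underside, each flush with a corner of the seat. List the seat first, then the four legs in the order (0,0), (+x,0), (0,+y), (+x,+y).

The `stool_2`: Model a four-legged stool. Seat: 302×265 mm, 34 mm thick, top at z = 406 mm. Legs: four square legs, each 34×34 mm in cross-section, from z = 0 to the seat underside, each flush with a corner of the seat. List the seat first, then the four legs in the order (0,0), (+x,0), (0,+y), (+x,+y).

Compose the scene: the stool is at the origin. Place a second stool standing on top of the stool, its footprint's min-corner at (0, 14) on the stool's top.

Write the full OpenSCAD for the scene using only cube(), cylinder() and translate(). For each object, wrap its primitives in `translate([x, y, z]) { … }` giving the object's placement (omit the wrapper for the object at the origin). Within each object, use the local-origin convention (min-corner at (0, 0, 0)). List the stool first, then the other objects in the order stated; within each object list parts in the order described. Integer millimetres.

translate([0, 0, 385]) cube([314, 287, 39]);
cube([32, 32, 385]);
translate([282, 0, 0]) cube([32, 32, 385]);
translate([0, 255, 0]) cube([32, 32, 385]);
translate([282, 255, 0]) cube([32, 32, 385]);
translate([0, 14, 424]) {
  translate([0, 0, 372]) cube([302, 265, 34]);
  cube([34, 34, 372]);
  translate([268, 0, 0]) cube([34, 34, 372]);
  translate([0, 231, 0]) cube([34, 34, 372]);
  translate([268, 231, 0]) cube([34, 34, 372]);
}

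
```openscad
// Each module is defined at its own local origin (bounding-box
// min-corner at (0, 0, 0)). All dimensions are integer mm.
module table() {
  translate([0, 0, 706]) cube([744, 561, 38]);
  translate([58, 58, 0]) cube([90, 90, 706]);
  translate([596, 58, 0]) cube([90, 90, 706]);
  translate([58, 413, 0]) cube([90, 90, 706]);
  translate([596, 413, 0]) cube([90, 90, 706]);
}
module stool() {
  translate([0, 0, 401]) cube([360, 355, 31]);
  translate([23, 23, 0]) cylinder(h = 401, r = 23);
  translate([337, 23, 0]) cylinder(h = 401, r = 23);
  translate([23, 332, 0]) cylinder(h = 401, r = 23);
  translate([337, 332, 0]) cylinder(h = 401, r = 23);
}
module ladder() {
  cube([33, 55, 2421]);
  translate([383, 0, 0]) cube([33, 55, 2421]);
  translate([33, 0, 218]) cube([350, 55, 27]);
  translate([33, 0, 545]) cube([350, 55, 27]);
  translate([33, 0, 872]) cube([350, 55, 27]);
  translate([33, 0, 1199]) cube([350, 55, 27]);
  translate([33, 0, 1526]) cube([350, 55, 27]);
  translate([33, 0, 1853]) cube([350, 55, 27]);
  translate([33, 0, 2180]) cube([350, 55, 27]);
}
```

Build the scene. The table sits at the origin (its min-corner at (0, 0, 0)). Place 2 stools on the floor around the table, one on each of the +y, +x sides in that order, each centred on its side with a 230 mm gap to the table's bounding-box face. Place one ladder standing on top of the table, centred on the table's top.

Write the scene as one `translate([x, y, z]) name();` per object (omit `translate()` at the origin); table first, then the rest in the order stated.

table();
translate([192, 791, 0]) stool();
translate([974, 103, 0]) stool();
translate([164, 253, 744]) ladder();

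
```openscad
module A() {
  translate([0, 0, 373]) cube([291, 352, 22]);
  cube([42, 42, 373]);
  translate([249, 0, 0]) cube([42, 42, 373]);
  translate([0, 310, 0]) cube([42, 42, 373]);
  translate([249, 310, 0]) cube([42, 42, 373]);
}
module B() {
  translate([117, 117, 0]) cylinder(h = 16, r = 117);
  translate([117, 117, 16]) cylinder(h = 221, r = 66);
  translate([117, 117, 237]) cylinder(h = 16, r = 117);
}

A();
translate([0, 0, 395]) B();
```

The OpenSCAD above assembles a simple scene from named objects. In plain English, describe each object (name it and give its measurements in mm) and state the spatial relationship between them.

A is a four-legged stool. The seat is 291×352 mm, 22 mm thick, top at z = 395 mm. It stands on four square legs, each 42×42 mm in cross-section, from z = 0 to the seat underside, each flush with a corner of the seat.

B is a spool: two coaxial disc flanges of radius 117 mm and thickness 16 mm, joined by a core cylinder of radius 66 mm and height 221 mm. The lower flange rests on z = 0 and the three cylinders share a vertical axis.

The spool is on top of the stool.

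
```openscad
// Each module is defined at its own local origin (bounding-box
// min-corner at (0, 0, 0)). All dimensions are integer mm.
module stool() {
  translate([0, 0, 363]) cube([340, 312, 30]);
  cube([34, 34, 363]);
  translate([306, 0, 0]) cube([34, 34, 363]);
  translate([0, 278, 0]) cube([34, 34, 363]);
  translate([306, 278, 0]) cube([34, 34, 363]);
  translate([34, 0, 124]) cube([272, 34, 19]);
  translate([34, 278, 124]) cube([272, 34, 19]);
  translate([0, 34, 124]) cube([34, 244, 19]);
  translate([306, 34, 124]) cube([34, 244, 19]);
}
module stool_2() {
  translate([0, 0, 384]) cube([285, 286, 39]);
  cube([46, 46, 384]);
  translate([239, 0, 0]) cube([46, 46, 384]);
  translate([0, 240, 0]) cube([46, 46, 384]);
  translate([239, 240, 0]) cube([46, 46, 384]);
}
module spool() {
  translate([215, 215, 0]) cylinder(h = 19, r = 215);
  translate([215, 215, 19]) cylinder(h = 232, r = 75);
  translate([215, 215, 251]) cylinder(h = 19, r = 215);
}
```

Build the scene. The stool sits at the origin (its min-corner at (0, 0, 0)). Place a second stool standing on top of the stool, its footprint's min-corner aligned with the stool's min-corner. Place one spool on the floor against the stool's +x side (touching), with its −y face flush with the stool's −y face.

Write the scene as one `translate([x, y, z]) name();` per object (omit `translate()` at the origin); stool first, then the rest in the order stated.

stool();
translate([0, 0, 393]) stool_2();
translate([340, 0, 0]) spool();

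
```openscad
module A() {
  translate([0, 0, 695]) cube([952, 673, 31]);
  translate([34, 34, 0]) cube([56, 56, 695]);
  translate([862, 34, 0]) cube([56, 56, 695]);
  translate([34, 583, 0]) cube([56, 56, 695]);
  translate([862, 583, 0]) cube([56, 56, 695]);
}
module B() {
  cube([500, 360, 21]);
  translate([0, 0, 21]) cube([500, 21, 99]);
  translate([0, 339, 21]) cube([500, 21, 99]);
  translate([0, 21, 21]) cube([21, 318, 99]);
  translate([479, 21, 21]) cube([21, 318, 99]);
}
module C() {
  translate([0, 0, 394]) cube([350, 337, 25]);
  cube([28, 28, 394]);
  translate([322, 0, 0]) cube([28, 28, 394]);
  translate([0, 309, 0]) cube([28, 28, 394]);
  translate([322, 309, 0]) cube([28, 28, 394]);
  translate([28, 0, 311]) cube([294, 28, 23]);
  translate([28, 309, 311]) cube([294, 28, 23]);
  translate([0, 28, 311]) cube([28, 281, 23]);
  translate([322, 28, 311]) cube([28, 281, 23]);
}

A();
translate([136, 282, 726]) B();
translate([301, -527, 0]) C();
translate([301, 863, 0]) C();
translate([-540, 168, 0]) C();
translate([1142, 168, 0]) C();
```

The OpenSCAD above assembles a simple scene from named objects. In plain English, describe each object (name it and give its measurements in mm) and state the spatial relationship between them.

A is a rectangular dining table. The top is 952×673×31 mm with its upper surface at z = 726 mm. It stands on four 56×56 mm square legs, each inset 34 mm from the nearest pair of top edges, running from the floor to the underside of the top.

B is an open-topped rectangular box: outside dimensions 500×360×120 mm, with a uniform wall and base thickness of 21 mm. The base is a full 500×360 slab on the floor; four walls sit on top of the base. The front and back walls (the −y and +y sides) span the full width; the two side walls fit between them.

C is a four-legged stool. The seat is a 350×337×25 mm slab whose top surface is at z = 419 mm; four square legs, each 28×28 mm in cross-section, run from the floor (z = 0) to the underside of the seat, each flush with a corner of the seat. Four stretchers, 28 mm wide and 23 mm tall, connect adjacent legs with their undersides at z = 311 mm, each running between the inner faces of the legs it joins and aligned with the legs' outer faces on the other axis.

The open box is on top of the table. Four stools sit around the table at the −y, +y, −x, +x sides.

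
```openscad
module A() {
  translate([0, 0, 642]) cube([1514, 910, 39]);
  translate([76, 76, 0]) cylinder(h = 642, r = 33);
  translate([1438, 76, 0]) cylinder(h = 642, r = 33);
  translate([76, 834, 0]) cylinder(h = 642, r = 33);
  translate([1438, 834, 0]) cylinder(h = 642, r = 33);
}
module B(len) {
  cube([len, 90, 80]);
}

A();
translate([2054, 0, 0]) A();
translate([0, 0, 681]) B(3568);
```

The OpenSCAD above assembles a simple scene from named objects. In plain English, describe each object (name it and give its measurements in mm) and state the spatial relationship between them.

A is a rectangular dining table. The top is 1514×910×39 mm with its upper surface at z = 681 mm. It stands on four round legs of 66 mm diameter, each leg's bounding box inset 43 mm from the nearest pair of top edges, running from the floor to the underside of the top.

B is a rectangular beam 3568 mm long (x), 90 mm deep (y), 80 mm thick (z).

The beam spans the tops of two tables placed 540 mm apart, resting at z = 681 mm.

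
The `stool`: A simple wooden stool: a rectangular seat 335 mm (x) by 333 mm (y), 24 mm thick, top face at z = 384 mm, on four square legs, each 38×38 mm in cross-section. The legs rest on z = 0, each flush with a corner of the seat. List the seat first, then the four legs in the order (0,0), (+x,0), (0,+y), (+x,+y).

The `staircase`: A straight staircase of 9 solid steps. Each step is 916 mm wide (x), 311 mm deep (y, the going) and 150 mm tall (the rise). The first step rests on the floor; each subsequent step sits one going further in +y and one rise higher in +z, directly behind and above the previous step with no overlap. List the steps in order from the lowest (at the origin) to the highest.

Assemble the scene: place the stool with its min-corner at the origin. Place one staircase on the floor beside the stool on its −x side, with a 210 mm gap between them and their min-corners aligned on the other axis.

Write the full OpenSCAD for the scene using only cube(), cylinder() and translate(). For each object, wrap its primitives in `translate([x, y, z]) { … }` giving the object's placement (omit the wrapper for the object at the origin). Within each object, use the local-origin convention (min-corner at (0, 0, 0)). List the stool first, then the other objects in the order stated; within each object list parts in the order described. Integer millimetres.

translate([0, 0, 360]) cube([335, 333, 24]);
cube([38, 38, 360]);
translate([297, 0, 0]) cube([38, 38, 360]);
translate([0, 295, 0]) cube([38, 38, 360]);
translate([297, 295, 0]) cube([38, 38, 360]);
translate([-1126, 0, 0]) {
  cube([916, 311, 150]);
  translate([0, 311, 150]) cube([916, 311, 150]);
  translate([0, 622, 300]) cube([916, 311, 150]);
  translate([0, 933, 450]) cube([916, 311, 150]);
  translate([0, 1244, 600]) cube([916, 311, 150]);
  translate([0, 1555, 750]) cube([916, 311, 150]);
  translate([0, 1866, 900]) cube([916, 311, 150]);
  translate([0, 2177, 1050]) cube([916, 311, 150]);
  translate([0, 2488, 1200]) cube([916, 311, 150]);
}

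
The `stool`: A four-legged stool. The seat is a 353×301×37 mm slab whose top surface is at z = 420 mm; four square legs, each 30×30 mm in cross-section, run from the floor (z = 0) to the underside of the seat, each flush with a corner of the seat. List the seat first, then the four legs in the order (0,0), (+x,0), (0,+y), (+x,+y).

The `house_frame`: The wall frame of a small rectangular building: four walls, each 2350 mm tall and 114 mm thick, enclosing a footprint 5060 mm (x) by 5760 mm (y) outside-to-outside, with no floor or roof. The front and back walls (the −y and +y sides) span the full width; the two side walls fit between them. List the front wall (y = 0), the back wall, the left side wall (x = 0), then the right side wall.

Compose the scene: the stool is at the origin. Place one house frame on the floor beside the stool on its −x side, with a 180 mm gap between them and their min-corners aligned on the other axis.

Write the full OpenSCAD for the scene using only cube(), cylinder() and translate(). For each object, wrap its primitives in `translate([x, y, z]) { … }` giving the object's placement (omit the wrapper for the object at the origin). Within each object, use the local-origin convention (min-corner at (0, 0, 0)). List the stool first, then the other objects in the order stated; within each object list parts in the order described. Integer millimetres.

translate([0, 0, 383]) cube([353, 301, 37]);
cube([30, 30, 383]);
translate([323, 0, 0]) cube([30, 30, 383]);
translate([0, 271, 0]) cube([30, 30, 383]);
translate([323, 271, 0]) cube([30, 30, 383]);
translate([-5240, 0, 0]) {
  cube([5060, 114, 2350]);
  translate([0, 5646, 0]) cube([5060, 114, 2350]);
  translate([0, 114, 0]) cube([114, 5532, 2350]);
  translate([4946, 114, 0]) cube([114, 5532, 2350]);
}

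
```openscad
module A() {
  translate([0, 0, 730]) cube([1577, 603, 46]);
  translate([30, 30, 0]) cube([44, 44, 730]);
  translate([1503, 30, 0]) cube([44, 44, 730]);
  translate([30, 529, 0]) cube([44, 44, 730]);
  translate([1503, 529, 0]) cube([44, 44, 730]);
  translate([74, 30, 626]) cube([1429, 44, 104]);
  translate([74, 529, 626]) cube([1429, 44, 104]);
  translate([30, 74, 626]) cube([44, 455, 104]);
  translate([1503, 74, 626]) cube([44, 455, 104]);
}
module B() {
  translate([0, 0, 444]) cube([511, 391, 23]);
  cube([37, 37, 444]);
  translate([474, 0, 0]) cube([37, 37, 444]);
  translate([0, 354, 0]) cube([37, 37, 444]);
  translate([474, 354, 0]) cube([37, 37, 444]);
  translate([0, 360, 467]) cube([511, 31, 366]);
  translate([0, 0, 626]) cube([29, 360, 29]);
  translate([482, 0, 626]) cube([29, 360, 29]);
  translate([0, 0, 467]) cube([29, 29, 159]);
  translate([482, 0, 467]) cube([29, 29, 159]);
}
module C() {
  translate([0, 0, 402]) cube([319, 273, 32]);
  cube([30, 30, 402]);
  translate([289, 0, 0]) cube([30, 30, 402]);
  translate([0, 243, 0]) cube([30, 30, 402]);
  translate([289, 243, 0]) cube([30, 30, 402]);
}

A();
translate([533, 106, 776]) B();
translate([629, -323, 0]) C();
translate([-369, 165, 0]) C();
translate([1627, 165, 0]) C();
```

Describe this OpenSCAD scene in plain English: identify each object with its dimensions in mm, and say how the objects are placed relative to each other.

A is a table with a 1577×603 mm rectangular top, 46 mm thick, top surface at z = 776 mm, supported by four 44×44 mm square legs, each inset 30 mm from the nearest pair of top edges, running from the floor. Four apron rails, 44 mm thick and 104 mm tall, run between adjacent legs with their top edges flush with the underside of the top and their outer faces flush with the legs' outer faces.

B is a chair. The seat is a 511×391×23 mm slab with its top at z = 467 mm, on four 37×37 mm corner legs (flush with the seat edges, standing on z = 0). A flat backrest 31 mm thick, 366 mm tall, spans the full seat width and rises from the seat top along its +y edge, rear face flush with the rear of the seat. Two armrests of 29×29 mm section run along each side from the seat's front edge to the front of the backrest, top faces 188 mm above the seat top and outer faces flush with the seat's x-edges; a 29×29 mm post under the front of each armrest stands on the seat at the front corner.

C is a simple wooden stool: a rectangular seat 319 mm (x) by 273 mm (y), 32 mm thick, top face at z = 434 mm, on four square legs, each 30×30 mm in cross-section. The legs rest on z = 0, each flush with a corner of the seat.

The chair is on top of the table, centred. Three stools sit around the table at the −y, −x, +x sides.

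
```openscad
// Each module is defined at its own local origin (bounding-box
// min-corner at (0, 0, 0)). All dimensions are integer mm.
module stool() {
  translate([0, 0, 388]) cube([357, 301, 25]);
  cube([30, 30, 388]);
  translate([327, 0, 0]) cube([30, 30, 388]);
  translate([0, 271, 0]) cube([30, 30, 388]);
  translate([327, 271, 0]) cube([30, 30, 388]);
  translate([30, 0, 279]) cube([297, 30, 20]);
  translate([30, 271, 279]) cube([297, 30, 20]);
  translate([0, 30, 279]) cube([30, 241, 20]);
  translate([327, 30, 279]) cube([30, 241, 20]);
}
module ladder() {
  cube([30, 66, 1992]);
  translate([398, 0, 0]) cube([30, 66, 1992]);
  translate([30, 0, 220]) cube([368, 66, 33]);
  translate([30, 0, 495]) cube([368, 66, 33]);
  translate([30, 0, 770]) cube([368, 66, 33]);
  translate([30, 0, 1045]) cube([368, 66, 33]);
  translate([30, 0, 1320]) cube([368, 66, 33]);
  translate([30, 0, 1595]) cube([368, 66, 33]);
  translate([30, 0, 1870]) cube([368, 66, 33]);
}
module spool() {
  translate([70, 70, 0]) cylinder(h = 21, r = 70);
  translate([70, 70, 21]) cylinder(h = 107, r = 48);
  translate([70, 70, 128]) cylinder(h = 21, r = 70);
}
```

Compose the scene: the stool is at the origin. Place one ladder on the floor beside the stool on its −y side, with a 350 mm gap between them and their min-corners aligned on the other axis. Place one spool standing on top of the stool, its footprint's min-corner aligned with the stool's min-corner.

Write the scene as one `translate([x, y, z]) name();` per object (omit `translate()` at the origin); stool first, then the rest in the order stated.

stool();
translate([0, -416, 0]) ladder();
translate([0, 0, 413]) spool();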